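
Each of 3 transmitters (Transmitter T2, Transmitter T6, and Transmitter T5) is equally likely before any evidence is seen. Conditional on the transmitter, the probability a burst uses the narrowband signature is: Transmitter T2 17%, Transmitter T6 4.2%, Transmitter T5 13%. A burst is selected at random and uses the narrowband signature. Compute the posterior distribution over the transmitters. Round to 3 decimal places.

Transmitter T2 0.497, Transmitter T6 0.123, Transmitter T5 0.380

With a uniform prior (1/3 each), posterior ∝ likelihood:
  Transmitter T2: 0.17
  Transmitter T6: 0.042
  Transmitter T5: 0.13
Sum = 0.342.
P(Transmitter T2 | narrowband) = 0.17/0.342 ≈ 0.497
P(Transmitter T6 | narrowband) = 0.042/0.342 ≈ 0.123
P(Transmitter T5 | narrowband) = 0.13/0.342 ≈ 0.380
(Check: 0.497+0.123+0.380 = 1.000.)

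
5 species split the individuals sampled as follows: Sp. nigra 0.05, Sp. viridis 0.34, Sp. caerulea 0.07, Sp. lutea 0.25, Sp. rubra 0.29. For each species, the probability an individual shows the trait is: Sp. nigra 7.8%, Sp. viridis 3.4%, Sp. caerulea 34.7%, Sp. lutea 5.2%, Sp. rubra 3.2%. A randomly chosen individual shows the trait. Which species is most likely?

Unnormalized posteriors (prior × likelihood):
  Sp. nigra: 0.05 × 0.078 = 0.0039
  Sp. viridis: 0.34 × 0.034 = 0.01156
  Sp. caerulea: 0.07 × 0.347 = 0.02429
  Sp. lutea: 0.25 × 0.052 = 0.013
  Sp. rubra: 0.29 × 0.032 = 0.00928
Normalizing constant = 0.06203.
Largest term belongs to Sp. caerulea, so Sp. caerulea is most probable.

Sp. caerulea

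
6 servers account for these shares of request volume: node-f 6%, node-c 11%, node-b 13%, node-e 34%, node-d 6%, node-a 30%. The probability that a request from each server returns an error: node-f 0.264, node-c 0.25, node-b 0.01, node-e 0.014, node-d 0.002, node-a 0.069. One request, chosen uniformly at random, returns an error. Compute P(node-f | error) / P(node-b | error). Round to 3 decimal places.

Unnormalized posteriors (prior × likelihood):
  node-f: 0.06 × 0.264 = 0.01584
  node-c: 0.11 × 0.25 = 0.0275
  node-b: 0.13 × 0.01 = 0.0013
  node-e: 0.34 × 0.014 = 0.00476
  node-d: 0.06 × 0.002 = 0.00012
  node-a: 0.3 × 0.069 = 0.0207
Normalizing constant = 0.07022.
The ratio is 0.01584 / 0.0013 (the normalizer cancels) = 12.185.

12.185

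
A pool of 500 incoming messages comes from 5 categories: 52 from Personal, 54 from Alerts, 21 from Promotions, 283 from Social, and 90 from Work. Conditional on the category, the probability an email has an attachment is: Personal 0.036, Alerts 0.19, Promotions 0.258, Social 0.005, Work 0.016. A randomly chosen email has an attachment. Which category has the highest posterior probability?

Compute prior × likelihood for every hypothesis:
  Personal: 0.104 × 0.036 = 0.003744
  Alerts: 0.108 × 0.19 = 0.02052
  Promotions: 0.042 × 0.258 = 0.010836
  Social: 0.566 × 0.005 = 0.00283
  Work: 0.18 × 0.016 = 0.00288
Total = 0.04081.
Largest term belongs to Alerts, so Alerts is most probable.

Alerts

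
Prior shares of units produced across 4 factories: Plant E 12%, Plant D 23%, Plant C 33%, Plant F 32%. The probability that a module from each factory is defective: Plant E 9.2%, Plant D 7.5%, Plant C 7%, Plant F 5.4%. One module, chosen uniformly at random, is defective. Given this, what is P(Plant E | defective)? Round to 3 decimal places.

Prior × likelihood for each hypothesis:
  Plant E: 0.12 × 0.092 = 0.01104
  Plant D: 0.23 × 0.075 = 0.01725
  Plant C: 0.33 × 0.07 = 0.0231
  Plant F: 0.32 × 0.054 = 0.01728
Sum = 0.06867.
P(Plant E | evidence) = 0.01104 / 0.06867 ≈ 0.161.

0.161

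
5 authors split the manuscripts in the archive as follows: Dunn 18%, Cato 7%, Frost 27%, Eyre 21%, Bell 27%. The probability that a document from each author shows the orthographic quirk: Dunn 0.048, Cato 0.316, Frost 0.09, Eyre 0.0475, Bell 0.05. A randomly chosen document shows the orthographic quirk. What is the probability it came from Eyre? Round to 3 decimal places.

0.127

Unnormalized posteriors (prior × likelihood):
  Dunn: 0.18 × 0.048 = 0.00864
  Cato: 0.07 × 0.316 = 0.02212
  Frost: 0.27 × 0.09 = 0.0243
  Eyre: 0.21 × 0.0475 = 0.009975
  Bell: 0.27 × 0.05 = 0.0135
Sum = 0.078535.
P(Eyre | evidence) = 0.009975 / 0.078535 ≈ 0.127.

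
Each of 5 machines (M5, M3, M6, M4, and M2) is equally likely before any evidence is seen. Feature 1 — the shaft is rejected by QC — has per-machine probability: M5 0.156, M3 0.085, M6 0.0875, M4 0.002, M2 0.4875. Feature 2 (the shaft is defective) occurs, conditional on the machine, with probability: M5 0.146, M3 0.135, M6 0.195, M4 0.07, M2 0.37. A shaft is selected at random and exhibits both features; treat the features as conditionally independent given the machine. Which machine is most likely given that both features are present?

Since the prior is uniform, the posterior is proportional to the likelihood:
  M5: 0.156 × 0.146 = 0.022776
  M3: 0.085 × 0.135 = 0.011475
  M6: 0.0875 × 0.195 = 0.0170625
  M4: 0.002 × 0.07 = 0.00014
  M2: 0.4875 × 0.37 = 0.180375
Normalizing constant = 0.2318285.
Largest term belongs to M2, so M2 is most probable.

M2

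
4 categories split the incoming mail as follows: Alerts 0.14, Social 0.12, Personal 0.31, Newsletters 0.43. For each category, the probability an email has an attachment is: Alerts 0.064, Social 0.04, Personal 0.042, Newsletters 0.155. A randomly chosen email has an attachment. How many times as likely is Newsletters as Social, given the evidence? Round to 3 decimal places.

13.885

Prior × likelihood for each hypothesis:
  Alerts: 0.14 × 0.064 = 0.00896
  Social: 0.12 × 0.04 = 0.0048
  Personal: 0.31 × 0.042 = 0.01302
  Newsletters: 0.43 × 0.155 = 0.06665
Total = 0.09343.
The ratio is 0.06665 / 0.0048 (the normalizer cancels) = 13.885.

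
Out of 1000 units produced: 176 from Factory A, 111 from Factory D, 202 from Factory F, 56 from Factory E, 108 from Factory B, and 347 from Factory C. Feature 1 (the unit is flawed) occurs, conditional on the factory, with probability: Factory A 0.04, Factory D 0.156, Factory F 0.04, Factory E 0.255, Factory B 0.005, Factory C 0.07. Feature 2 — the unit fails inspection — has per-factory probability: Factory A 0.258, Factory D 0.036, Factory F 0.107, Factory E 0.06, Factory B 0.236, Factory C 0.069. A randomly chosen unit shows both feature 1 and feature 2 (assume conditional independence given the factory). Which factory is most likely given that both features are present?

Factory A

Unnormalized posteriors (prior × likelihood):
  Factory A: 0.176 × 0.04 × 0.258 = 0.00181632
  Factory D: 0.111 × 0.156 × 0.036 = 0.000623376
  Factory F: 0.202 × 0.04 × 0.107 = 0.00086456
  Factory E: 0.056 × 0.255 × 0.06 = 0.0008568
  Factory B: 0.108 × 0.005 × 0.236 = 0.00012744
  Factory C: 0.347 × 0.07 × 0.069 = 0.00167601
Sum = 0.005964506.
Largest term belongs to Factory A, so Factory A is most probable.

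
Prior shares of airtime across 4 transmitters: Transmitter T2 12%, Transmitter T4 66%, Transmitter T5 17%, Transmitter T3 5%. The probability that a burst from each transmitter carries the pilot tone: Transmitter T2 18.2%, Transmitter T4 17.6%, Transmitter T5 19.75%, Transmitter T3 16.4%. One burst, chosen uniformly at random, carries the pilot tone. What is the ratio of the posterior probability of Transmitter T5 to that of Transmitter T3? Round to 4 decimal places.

4.0945

Compute prior × likelihood for every hypothesis:
  Transmitter T2: 0.12 × 0.182 = 0.02184
  Transmitter T4: 0.66 × 0.176 = 0.11616
  Transmitter T5: 0.17 × 0.1975 = 0.033575
  Transmitter T3: 0.05 × 0.164 = 0.0082
Normalizing constant = 0.179775.
The ratio is 0.033575 / 0.0082 (the normalizer cancels) = 4.0945.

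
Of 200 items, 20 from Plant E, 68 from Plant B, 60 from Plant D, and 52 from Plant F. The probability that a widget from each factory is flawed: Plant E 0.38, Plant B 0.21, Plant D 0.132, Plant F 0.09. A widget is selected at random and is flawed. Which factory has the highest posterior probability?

By Bayes' rule, posterior ∝ prior × likelihood:
  Plant E: 0.1 × 0.38 = 0.038
  Plant B: 0.34 × 0.21 = 0.0714
  Plant D: 0.3 × 0.132 = 0.0396
  Plant F: 0.26 × 0.09 = 0.0234
Normalizing constant = 0.1724.
Largest term belongs to Plant B, so Plant B is most probable.

Plant B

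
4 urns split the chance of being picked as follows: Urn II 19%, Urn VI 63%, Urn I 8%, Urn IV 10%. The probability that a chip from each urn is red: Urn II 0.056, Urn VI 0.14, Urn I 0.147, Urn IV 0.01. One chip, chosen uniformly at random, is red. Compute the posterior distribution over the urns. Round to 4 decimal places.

Prior × likelihood for each hypothesis:
  Urn II: 0.19 × 0.056 = 0.01064
  Urn VI: 0.63 × 0.14 = 0.0882
  Urn I: 0.08 × 0.147 = 0.01176
  Urn IV: 0.1 × 0.01 = 0.001
Normalizing constant = 0.1116.
P(Urn II | red) = 0.01064/0.1116 ≈ 0.0953
P(Urn VI | red) = 0.0882/0.1116 ≈ 0.7903
P(Urn I | red) = 0.01176/0.1116 ≈ 0.1054
P(Urn IV | red) = 0.001/0.1116 ≈ 0.0090
(Check: 0.0953+0.7903+0.1054+0.0090 = 1.0000.)

Urn II 0.0953, Urn VI 0.7903, Urn I 0.1054, Urn IV 0.0090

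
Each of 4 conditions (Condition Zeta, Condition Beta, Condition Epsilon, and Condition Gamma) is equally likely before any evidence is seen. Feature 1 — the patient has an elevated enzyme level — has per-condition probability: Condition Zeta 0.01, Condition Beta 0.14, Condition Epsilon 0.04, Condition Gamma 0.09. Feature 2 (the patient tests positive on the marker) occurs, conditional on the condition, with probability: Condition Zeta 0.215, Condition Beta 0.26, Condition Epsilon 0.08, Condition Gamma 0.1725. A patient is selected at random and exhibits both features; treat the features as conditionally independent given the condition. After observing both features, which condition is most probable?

Condition Beta

With a uniform prior (1/4 each), posterior ∝ likelihood:
  Condition Zeta: 0.01 × 0.215 = 0.00215
  Condition Beta: 0.14 × 0.26 = 0.0364
  Condition Epsilon: 0.04 × 0.08 = 0.0032
  Condition Gamma: 0.09 × 0.1725 = 0.015525
Normalizing constant = 0.057275.
Largest term belongs to Condition Beta, so Condition Beta is most probable.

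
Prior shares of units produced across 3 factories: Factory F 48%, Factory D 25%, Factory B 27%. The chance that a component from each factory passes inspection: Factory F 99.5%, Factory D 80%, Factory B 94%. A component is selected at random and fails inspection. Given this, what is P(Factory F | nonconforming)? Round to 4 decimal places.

Taking complements, P(nonconforming | each) = Factory F 0.005, Factory D 0.2, Factory B 0.06.
Prior × likelihood for each hypothesis:
  Factory F: 0.48 × 0.005 = 0.0024
  Factory D: 0.25 × 0.2 = 0.05
  Factory B: 0.27 × 0.06 = 0.0162
Total = 0.0686.
P(Factory F | evidence) = 0.0024 / 0.0686 ≈ 0.0350.

0.0350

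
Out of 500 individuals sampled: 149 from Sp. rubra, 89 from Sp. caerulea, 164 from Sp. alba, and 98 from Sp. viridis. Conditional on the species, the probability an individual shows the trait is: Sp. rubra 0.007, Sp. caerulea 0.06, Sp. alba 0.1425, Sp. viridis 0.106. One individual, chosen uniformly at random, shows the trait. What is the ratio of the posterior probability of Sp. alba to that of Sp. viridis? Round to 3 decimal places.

Prior × likelihood for each hypothesis:
  Sp. rubra: 0.298 × 0.007 = 0.002086
  Sp. caerulea: 0.178 × 0.06 = 0.01068
  Sp. alba: 0.328 × 0.1425 = 0.04674
  Sp. viridis: 0.196 × 0.106 = 0.020776
Total = 0.080282.
The ratio is 0.04674 / 0.020776 (the normalizer cancels) = 2.250.

2.250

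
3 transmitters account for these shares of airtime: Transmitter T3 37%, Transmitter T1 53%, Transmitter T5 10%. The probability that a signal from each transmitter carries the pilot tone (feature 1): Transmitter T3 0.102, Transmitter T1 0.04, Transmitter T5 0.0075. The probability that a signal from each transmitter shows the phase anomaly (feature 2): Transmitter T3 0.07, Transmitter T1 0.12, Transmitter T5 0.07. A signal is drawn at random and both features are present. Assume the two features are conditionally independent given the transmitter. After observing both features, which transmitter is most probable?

Prior × likelihood for each hypothesis:
  Transmitter T3: 0.37 × 0.102 × 0.07 = 0.0026418
  Transmitter T1: 0.53 × 0.04 × 0.12 = 0.002544
  Transmitter T5: 0.1 × 0.0075 × 0.07 = 0.0000525
Normalizing constant = 0.0052383.
Largest term belongs to Transmitter T3, so Transmitter T3 is most probable.

Transmitter T3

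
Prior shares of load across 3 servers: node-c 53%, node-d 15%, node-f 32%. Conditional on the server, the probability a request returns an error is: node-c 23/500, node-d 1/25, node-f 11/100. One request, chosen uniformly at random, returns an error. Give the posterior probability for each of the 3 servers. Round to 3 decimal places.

Compute prior × likelihood for every hypothesis:
  node-c: 0.53 × 0.046 = 0.02438
  node-d: 0.15 × 0.04 = 0.006
  node-f: 0.32 × 0.11 = 0.0352
Total = 0.06558.
P(node-c | error) = 0.02438/0.06558 ≈ 0.372
P(node-d | error) = 0.006/0.06558 ≈ 0.091
P(node-f | error) = 0.0352/0.06558 ≈ 0.537

node-c 0.372, node-d 0.091, node-f 0.537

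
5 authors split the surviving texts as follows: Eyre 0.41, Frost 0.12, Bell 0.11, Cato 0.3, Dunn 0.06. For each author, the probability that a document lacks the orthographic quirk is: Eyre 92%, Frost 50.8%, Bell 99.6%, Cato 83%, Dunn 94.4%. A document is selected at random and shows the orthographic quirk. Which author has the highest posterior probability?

Frost

Taking complements, P(quirk | each) = Eyre 0.08, Frost 0.492, Bell 0.004, Cato 0.17, Dunn 0.056.
Unnormalized posteriors (prior × likelihood):
  Eyre: 0.41 × 0.08 = 0.0328
  Frost: 0.12 × 0.492 = 0.05904
  Bell: 0.11 × 0.004 = 0.00044
  Cato: 0.3 × 0.17 = 0.051
  Dunn: 0.06 × 0.056 = 0.00336
Sum = 0.14664.
Largest term belongs to Frost, so Frost is most probable.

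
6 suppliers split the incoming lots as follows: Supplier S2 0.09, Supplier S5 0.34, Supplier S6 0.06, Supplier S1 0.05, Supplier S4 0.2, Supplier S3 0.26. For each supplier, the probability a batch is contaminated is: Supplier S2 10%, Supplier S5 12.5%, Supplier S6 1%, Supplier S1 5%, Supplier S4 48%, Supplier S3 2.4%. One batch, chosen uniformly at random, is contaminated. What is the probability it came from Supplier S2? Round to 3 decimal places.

Compute prior × likelihood for every hypothesis:
  Supplier S2: 0.09 × 0.1 = 0.009
  Supplier S5: 0.34 × 0.125 = 0.0425
  Supplier S6: 0.06 × 0.01 = 0.0006
  Supplier S1: 0.05 × 0.05 = 0.0025
  Supplier S4: 0.2 × 0.48 = 0.096
  Supplier S3: 0.26 × 0.024 = 0.00624
Normalizing constant = 0.15684.
P(Supplier S2 | evidence) = 0.009 / 0.15684 ≈ 0.057.

0.057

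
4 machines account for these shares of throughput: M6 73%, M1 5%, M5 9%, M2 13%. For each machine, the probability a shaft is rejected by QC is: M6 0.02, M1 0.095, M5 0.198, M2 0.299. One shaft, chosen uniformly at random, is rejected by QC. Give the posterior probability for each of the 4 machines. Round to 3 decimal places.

M6 0.192, M1 0.062, M5 0.234, M2 0.511

By Bayes' rule, posterior ∝ prior × likelihood:
  M6: 0.73 × 0.02 = 0.0146
  M1: 0.05 × 0.095 = 0.00475
  M5: 0.09 × 0.198 = 0.01782
  M2: 0.13 × 0.299 = 0.03887
Total = 0.07604.
P(M6 | rejected) = 0.0146/0.07604 ≈ 0.192
P(M1 | rejected) = 0.00475/0.07604 ≈ 0.062
P(M5 | rejected) = 0.01782/0.07604 ≈ 0.234
P(M2 | rejected) = 0.03887/0.07604 ≈ 0.511
(Check: 0.192+0.062+0.234+0.511 = 0.999.)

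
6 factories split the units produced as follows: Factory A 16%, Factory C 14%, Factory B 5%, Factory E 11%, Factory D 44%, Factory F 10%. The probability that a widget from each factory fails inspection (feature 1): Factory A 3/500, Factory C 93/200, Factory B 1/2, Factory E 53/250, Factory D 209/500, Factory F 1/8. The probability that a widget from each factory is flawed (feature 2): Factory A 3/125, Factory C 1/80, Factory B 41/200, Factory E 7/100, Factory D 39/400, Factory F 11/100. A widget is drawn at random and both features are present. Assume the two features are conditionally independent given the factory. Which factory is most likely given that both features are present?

By Bayes' rule, posterior ∝ prior × likelihood:
  Factory A: 0.16 × 0.006 × 0.024 = 0.00002304
  Factory C: 0.14 × 0.465 × 0.0125 = 0.00081375
  Factory B: 0.05 × 0.5 × 0.205 = 0.005125
  Factory E: 0.11 × 0.212 × 0.07 = 0.0016324
  Factory D: 0.44 × 0.418 × 0.0975 = 0.0179322
  Factory F: 0.1 × 0.125 × 0.11 = 0.001375
Normalizing constant = 0.02690139.
Largest term belongs to Factory D, so Factory D is most probable.

Factory D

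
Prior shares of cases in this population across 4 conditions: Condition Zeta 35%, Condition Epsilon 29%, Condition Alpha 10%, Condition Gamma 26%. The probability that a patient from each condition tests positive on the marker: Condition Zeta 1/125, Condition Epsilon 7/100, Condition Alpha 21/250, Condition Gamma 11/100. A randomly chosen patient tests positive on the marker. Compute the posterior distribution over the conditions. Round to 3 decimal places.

Unnormalized posteriors (prior × likelihood):
  Condition Zeta: 0.35 × 0.008 = 0.0028
  Condition Epsilon: 0.29 × 0.07 = 0.0203
  Condition Alpha: 0.1 × 0.084 = 0.0084
  Condition Gamma: 0.26 × 0.11 = 0.0286
Normalizing constant = 0.0601.
P(Condition Zeta | marker-positive) = 0.0028/0.0601 ≈ 0.047
P(Condition Epsilon | marker-positive) = 0.0203/0.0601 ≈ 0.338
P(Condition Alpha | marker-positive) = 0.0084/0.0601 ≈ 0.140
P(Condition Gamma | marker-positive) = 0.0286/0.0601 ≈ 0.476

Condition Zeta 0.047, Condition Epsilon 0.338, Condition Alpha 0.140, Condition Gamma 0.476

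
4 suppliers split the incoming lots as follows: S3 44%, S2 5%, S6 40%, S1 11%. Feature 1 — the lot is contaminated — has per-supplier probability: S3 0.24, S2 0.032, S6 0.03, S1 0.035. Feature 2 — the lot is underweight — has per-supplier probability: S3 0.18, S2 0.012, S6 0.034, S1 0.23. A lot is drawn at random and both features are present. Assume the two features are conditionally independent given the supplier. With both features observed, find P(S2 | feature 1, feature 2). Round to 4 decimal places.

Prior × likelihood for each hypothesis:
  S3: 0.44 × 0.24 × 0.18 = 0.019008
  S2: 0.05 × 0.032 × 0.012 = 0.0000192
  S6: 0.4 × 0.03 × 0.034 = 0.000408
  S1: 0.11 × 0.035 × 0.23 = 0.0008855
Sum = 0.0203207.
P(S2 | evidence) = 0.0000192 / 0.0203207 ≈ 0.0009.

0.0009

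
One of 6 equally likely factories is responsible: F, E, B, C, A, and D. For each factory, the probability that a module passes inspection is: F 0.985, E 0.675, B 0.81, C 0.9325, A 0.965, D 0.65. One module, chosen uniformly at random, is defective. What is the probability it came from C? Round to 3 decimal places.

Taking complements, P(defective | each) = F 0.015, E 0.325, B 0.19, C 0.0675, A 0.035, D 0.35.
With a uniform prior (1/6 each), posterior ∝ likelihood:
  F: 0.015
  E: 0.325
  B: 0.19
  C: 0.0675
  A: 0.035
  D: 0.35
Normalizing constant = 0.9825.
P(C | evidence) = 0.0675 / 0.9825 ≈ 0.069.

0.069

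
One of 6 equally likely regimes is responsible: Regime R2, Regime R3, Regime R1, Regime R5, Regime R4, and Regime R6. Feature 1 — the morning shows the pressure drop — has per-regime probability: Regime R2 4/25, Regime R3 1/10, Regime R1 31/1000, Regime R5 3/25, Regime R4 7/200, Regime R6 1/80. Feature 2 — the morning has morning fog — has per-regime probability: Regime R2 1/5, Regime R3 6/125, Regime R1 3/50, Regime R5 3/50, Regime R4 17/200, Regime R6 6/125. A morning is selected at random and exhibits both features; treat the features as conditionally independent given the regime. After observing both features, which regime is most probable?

Since the prior is uniform, the posterior is proportional to the likelihood:
  Regime R2: 0.16 × 0.2 = 0.032
  Regime R3: 0.1 × 0.048 = 0.0048
  Regime R1: 0.031 × 0.06 = 0.00186
  Regime R5: 0.12 × 0.06 = 0.0072
  Regime R4: 0.035 × 0.085 = 0.002975
  Regime R6: 0.0125 × 0.048 = 0.0006
Sum = 0.049435.
Largest term belongs to Regime R2, so Regime R2 is most probable.

Regime R2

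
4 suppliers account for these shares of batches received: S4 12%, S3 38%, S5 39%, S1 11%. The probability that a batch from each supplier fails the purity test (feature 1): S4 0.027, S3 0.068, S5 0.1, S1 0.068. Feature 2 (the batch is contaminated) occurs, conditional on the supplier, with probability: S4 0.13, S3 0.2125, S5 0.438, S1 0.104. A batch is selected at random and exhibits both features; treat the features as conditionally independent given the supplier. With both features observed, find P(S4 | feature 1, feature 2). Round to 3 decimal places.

0.018

Prior × likelihood for each hypothesis:
  S4: 0.12 × 0.027 × 0.13 = 0.0004212
  S3: 0.38 × 0.068 × 0.2125 = 0.005491
  S5: 0.39 × 0.1 × 0.438 = 0.017082
  S1: 0.11 × 0.068 × 0.104 = 0.00077792
Total = 0.02377212.
P(S4 | evidence) = 0.0004212 / 0.02377212 ≈ 0.018.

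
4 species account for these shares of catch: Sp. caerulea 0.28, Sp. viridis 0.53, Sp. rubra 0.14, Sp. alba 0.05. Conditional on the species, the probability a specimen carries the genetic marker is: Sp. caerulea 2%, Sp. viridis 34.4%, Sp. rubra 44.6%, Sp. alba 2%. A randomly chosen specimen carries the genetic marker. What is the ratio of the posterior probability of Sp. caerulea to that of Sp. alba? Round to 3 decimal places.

Compute prior × likelihood for every hypothesis:
  Sp. caerulea: 0.28 × 0.02 = 0.0056
  Sp. viridis: 0.53 × 0.344 = 0.18232
  Sp. rubra: 0.14 × 0.446 = 0.06244
  Sp. alba: 0.05 × 0.02 = 0.001
Normalizing constant = 0.25136.
The ratio is 0.0056 / 0.001 (the normalizer cancels) = 5.600.

5.600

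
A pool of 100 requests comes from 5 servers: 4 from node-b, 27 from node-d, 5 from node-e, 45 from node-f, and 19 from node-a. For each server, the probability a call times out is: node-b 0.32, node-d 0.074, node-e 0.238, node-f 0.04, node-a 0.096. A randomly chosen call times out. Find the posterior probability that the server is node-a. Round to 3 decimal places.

Prior × likelihood for each hypothesis:
  node-b: 0.04 × 0.32 = 0.0128
  node-d: 0.27 × 0.074 = 0.01998
  node-e: 0.05 × 0.238 = 0.0119
  node-f: 0.45 × 0.04 = 0.018
  node-a: 0.19 × 0.096 = 0.01824
Total = 0.08092.
P(node-a | evidence) = 0.01824 / 0.08092 ≈ 0.225.

0.225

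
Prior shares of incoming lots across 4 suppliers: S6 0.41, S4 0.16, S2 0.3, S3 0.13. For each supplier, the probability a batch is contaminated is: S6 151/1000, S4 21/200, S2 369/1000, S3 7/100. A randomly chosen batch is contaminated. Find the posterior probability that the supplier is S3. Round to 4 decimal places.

0.0458

By Bayes' rule, posterior ∝ prior × likelihood:
  S6: 0.41 × 0.151 = 0.06191
  S4: 0.16 × 0.105 = 0.0168
  S2: 0.3 × 0.369 = 0.1107
  S3: 0.13 × 0.07 = 0.0091
Sum = 0.19851.
P(S3 | evidence) = 0.0091 / 0.19851 ≈ 0.0458.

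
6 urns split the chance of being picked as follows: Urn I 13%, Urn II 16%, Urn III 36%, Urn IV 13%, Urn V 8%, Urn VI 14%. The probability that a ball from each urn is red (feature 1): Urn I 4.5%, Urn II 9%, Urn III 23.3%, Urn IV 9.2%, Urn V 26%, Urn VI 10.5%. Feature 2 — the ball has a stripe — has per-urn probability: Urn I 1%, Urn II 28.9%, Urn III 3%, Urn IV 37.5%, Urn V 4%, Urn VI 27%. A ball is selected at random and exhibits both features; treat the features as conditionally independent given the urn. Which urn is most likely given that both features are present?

Unnormalized posteriors (prior × likelihood):
  Urn I: 0.13 × 0.045 × 0.01 = 0.0000585
  Urn II: 0.16 × 0.09 × 0.289 = 0.0041616
  Urn III: 0.36 × 0.233 × 0.03 = 0.0025164
  Urn IV: 0.13 × 0.092 × 0.375 = 0.004485
  Urn V: 0.08 × 0.26 × 0.04 = 0.000832
  Urn VI: 0.14 × 0.105 × 0.27 = 0.003969
Sum = 0.0160225.
Largest term belongs to Urn IV, so Urn IV is most probable.

Urn IV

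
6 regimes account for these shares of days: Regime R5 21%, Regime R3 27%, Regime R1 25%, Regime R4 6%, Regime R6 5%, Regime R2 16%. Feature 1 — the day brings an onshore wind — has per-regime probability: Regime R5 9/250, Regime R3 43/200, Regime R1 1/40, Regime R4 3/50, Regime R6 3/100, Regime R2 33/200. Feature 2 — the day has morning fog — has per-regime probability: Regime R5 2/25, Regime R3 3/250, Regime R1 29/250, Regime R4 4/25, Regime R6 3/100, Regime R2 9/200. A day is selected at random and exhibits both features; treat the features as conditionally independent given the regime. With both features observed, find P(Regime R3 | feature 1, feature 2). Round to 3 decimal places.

Prior × likelihood for each hypothesis:
  Regime R5: 0.21 × 0.036 × 0.08 = 0.0006048
  Regime R3: 0.27 × 0.215 × 0.012 = 0.0006966
  Regime R1: 0.25 × 0.025 × 0.116 = 0.000725
  Regime R4: 0.06 × 0.06 × 0.16 = 0.000576
  Regime R6: 0.05 × 0.03 × 0.03 = 0.000045
  Regime R2: 0.16 × 0.165 × 0.045 = 0.001188
Sum = 0.0038354.
P(Regime R3 | evidence) = 0.0006966 / 0.0038354 ≈ 0.182.

0.182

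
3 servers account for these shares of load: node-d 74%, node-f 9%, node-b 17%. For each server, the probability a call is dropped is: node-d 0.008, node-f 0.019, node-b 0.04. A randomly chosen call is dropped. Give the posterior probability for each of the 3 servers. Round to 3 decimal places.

Compute prior × likelihood for every hypothesis:
  node-d: 0.74 × 0.008 = 0.00592
  node-f: 0.09 × 0.019 = 0.00171
  node-b: 0.17 × 0.04 = 0.0068
Sum = 0.01443.
P(node-d | dropped) = 0.00592/0.01443 ≈ 0.410
P(node-f | dropped) = 0.00171/0.01443 ≈ 0.119
P(node-b | dropped) = 0.0068/0.01443 ≈ 0.471

node-d 0.410, node-f 0.119, node-b 0.471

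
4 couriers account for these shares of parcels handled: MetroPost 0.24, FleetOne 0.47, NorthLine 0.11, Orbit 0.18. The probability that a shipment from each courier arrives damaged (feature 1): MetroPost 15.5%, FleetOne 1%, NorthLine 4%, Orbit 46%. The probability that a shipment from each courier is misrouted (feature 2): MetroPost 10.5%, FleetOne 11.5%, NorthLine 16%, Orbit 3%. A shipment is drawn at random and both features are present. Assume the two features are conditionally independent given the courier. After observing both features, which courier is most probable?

MetroPost

By Bayes' rule, posterior ∝ prior × likelihood:
  MetroPost: 0.24 × 0.155 × 0.105 = 0.003906
  FleetOne: 0.47 × 0.01 × 0.115 = 0.0005405
  NorthLine: 0.11 × 0.04 × 0.16 = 0.000704
  Orbit: 0.18 × 0.46 × 0.03 = 0.002484
Sum = 0.0076345.
Largest term belongs to MetroPost, so MetroPost is most probable.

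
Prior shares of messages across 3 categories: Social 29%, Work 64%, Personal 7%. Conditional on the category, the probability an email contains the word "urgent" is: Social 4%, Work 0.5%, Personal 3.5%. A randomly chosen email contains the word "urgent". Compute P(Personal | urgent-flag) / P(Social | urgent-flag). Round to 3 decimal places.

0.211

Prior × likelihood for each hypothesis:
  Social: 0.29 × 0.04 = 0.0116
  Work: 0.64 × 0.005 = 0.0032
  Personal: 0.07 × 0.035 = 0.00245
Normalizing constant = 0.01725.
The ratio is 0.00245 / 0.0116 (the normalizer cancels) = 0.211.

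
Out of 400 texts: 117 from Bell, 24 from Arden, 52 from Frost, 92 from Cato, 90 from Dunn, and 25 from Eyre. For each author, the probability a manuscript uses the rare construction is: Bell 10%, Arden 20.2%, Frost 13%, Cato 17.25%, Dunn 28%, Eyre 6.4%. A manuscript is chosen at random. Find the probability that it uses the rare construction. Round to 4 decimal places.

Prior × likelihood for each hypothesis:
  Bell: 0.2925 × 0.1 = 0.02925
  Arden: 0.06 × 0.202 = 0.01212
  Frost: 0.13 × 0.13 = 0.0169
  Cato: 0.23 × 0.1725 = 0.039675
  Dunn: 0.225 × 0.28 = 0.063
  Eyre: 0.0625 × 0.064 = 0.004
P(rare-form) = 0.02925 + 0.01212 + 0.0169 + 0.039675 + 0.063 + 0.004 = 0.164945 → 0.1649.

0.1649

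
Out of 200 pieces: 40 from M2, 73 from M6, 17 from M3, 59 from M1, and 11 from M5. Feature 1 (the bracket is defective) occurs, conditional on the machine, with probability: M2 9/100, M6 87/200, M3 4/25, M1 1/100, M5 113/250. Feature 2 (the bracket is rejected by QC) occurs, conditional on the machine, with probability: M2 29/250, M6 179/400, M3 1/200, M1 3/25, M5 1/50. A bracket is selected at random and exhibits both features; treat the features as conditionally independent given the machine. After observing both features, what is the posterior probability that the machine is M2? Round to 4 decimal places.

Compute prior × likelihood for every hypothesis:
  M2: 0.2 × 0.09 × 0.116 = 0.002088
  M6: 0.365 × 0.435 × 0.4475 = 0.0710518125
  M3: 0.085 × 0.16 × 0.005 = 0.000068
  M1: 0.295 × 0.01 × 0.12 = 0.000354
  M5: 0.055 × 0.452 × 0.02 = 0.0004972
Sum = 0.0740590125.
P(M2 | evidence) = 0.002088 / 0.0740590125 ≈ 0.0282.

0.0282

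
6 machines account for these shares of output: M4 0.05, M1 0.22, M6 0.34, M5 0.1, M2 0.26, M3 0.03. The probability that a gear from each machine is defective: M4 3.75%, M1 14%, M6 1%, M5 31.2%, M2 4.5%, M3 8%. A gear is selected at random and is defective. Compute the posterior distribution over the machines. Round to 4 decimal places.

Compute prior × likelihood for every hypothesis:
  M4: 0.05 × 0.0375 = 0.001875
  M1: 0.22 × 0.14 = 0.0308
  M6: 0.34 × 0.01 = 0.0034
  M5: 0.1 × 0.312 = 0.0312
  M2: 0.26 × 0.045 = 0.0117
  M3: 0.03 × 0.08 = 0.0024
Total = 0.081375.
P(M4 | defective) = 0.001875/0.081375 ≈ 0.0230
P(M1 | defective) = 0.0308/0.081375 ≈ 0.3785
P(M6 | defective) = 0.0034/0.081375 ≈ 0.0418
P(M5 | defective) = 0.0312/0.081375 ≈ 0.3834
P(M2 | defective) = 0.0117/0.081375 ≈ 0.1438
P(M3 | defective) = 0.0024/0.081375 ≈ 0.0295

M4 0.0230, M1 0.3785, M6 0.0418, M5 0.3834, M2 0.1438, M3 0.0295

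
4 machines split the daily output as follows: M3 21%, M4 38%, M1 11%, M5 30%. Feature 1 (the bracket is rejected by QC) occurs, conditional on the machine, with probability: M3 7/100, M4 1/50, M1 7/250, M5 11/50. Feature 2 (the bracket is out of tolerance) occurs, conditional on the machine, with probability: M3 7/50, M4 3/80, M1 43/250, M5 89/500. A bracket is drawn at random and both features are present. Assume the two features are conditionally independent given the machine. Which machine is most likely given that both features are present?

M5

Compute prior × likelihood for every hypothesis:
  M3: 0.21 × 0.07 × 0.14 = 0.002058
  M4: 0.38 × 0.02 × 0.0375 = 0.000285
  M1: 0.11 × 0.028 × 0.172 = 0.00052976
  M5: 0.3 × 0.22 × 0.178 = 0.011748
Normalizing constant = 0.01462076.
Largest term belongs to M5, so M5 is most probable.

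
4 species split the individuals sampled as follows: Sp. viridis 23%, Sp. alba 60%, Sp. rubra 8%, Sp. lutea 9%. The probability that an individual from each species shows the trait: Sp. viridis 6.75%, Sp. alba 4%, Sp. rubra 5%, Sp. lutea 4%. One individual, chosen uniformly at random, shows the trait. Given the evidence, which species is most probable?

Compute prior × likelihood for every hypothesis:
  Sp. viridis: 0.23 × 0.0675 = 0.015525
  Sp. alba: 0.6 × 0.04 = 0.024
  Sp. rubra: 0.08 × 0.05 = 0.004
  Sp. lutea: 0.09 × 0.04 = 0.0036
Total = 0.047125.
Largest term belongs to Sp. alba, so Sp. alba is most probable.

Sp. alba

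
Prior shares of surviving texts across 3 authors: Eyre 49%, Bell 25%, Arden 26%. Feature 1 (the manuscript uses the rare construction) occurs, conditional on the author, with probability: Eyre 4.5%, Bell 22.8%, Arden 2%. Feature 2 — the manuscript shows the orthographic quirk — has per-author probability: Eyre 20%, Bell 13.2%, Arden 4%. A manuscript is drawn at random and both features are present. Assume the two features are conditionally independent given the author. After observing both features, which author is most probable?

Bell

Unnormalized posteriors (prior × likelihood):
  Eyre: 0.49 × 0.045 × 0.2 = 0.00441
  Bell: 0.25 × 0.228 × 0.132 = 0.007524
  Arden: 0.26 × 0.02 × 0.04 = 0.000208
Total = 0.012142.
Largest term belongs to Bell, so Bell is most probable.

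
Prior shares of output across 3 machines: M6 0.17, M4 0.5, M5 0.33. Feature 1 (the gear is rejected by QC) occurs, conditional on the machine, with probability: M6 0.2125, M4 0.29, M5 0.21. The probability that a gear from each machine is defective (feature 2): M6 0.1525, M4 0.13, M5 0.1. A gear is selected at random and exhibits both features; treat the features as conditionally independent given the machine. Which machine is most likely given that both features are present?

M4

Compute prior × likelihood for every hypothesis:
  M6: 0.17 × 0.2125 × 0.1525 = 0.0055090625
  M4: 0.5 × 0.29 × 0.13 = 0.01885
  M5: 0.33 × 0.21 × 0.1 = 0.00693
Normalizing constant = 0.0312890625.
Largest term belongs to M4, so M4 is most probable.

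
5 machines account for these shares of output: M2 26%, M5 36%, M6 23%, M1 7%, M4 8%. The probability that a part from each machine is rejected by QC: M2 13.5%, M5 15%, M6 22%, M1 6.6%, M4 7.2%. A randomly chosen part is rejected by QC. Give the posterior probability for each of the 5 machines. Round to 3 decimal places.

M2 0.234, M5 0.360, M6 0.337, M1 0.031, M4 0.038

Unnormalized posteriors (prior × likelihood):
  M2: 0.26 × 0.135 = 0.0351
  M5: 0.36 × 0.15 = 0.054
  M6: 0.23 × 0.22 = 0.0506
  M1: 0.07 × 0.066 = 0.00462
  M4: 0.08 × 0.072 = 0.00576
Total = 0.15008.
P(M2 | rejected) = 0.0351/0.15008 ≈ 0.234
P(M5 | rejected) = 0.054/0.15008 ≈ 0.360
P(M6 | rejected) = 0.0506/0.15008 ≈ 0.337
P(M1 | rejected) = 0.00462/0.15008 ≈ 0.031
P(M4 | rejected) = 0.00576/0.15008 ≈ 0.038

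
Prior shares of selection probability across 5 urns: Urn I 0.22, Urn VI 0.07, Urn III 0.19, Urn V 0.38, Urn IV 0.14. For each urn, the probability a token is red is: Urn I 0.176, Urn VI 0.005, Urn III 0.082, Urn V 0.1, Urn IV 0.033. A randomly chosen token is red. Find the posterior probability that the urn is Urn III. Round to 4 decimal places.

Prior × likelihood for each hypothesis:
  Urn I: 0.22 × 0.176 = 0.03872
  Urn VI: 0.07 × 0.005 = 0.00035
  Urn III: 0.19 × 0.082 = 0.01558
  Urn V: 0.38 × 0.1 = 0.038
  Urn IV: 0.14 × 0.033 = 0.00462
Sum = 0.09727.
P(Urn III | evidence) = 0.01558 / 0.09727 ≈ 0.1602.

0.1602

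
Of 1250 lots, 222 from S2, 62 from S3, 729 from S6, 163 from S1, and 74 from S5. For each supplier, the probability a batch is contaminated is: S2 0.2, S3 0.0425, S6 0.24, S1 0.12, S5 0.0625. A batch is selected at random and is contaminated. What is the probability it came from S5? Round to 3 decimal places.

0.019

Unnormalized posteriors (prior × likelihood):
  S2: 0.1776 × 0.2 = 0.03552
  S3: 0.0496 × 0.0425 = 0.002108
  S6: 0.5832 × 0.24 = 0.139968
  S1: 0.1304 × 0.12 = 0.015648
  S5: 0.0592 × 0.0625 = 0.0037
Sum = 0.196944.
P(S5 | evidence) = 0.0037 / 0.196944 ≈ 0.019.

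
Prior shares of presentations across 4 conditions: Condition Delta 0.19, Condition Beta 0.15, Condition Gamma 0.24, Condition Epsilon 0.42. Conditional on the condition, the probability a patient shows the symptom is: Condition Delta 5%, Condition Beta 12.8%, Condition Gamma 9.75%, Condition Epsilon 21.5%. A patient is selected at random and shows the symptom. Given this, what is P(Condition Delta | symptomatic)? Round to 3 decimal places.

Compute prior × likelihood for every hypothesis:
  Condition Delta: 0.19 × 0.05 = 0.0095
  Condition Beta: 0.15 × 0.128 = 0.0192
  Condition Gamma: 0.24 × 0.0975 = 0.0234
  Condition Epsilon: 0.42 × 0.215 = 0.0903
Sum = 0.1424.
P(Condition Delta | evidence) = 0.0095 / 0.1424 ≈ 0.067.

0.067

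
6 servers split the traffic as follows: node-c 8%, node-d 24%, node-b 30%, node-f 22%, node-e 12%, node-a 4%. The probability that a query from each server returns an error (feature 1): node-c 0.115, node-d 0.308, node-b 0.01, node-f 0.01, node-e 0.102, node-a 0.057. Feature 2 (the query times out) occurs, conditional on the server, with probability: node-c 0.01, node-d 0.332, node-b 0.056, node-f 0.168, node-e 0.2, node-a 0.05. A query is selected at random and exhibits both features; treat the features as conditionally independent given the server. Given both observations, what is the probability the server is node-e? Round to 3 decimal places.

0.088

Compute prior × likelihood for every hypothesis:
  node-c: 0.08 × 0.115 × 0.01 = 0.000092
  node-d: 0.24 × 0.308 × 0.332 = 0.02454144
  node-b: 0.3 × 0.01 × 0.056 = 0.000168
  node-f: 0.22 × 0.01 × 0.168 = 0.0003696
  node-e: 0.12 × 0.102 × 0.2 = 0.002448
  node-a: 0.04 × 0.057 × 0.05 = 0.000114
Normalizing constant = 0.02773304.
P(node-e | evidence) = 0.002448 / 0.02773304 ≈ 0.088.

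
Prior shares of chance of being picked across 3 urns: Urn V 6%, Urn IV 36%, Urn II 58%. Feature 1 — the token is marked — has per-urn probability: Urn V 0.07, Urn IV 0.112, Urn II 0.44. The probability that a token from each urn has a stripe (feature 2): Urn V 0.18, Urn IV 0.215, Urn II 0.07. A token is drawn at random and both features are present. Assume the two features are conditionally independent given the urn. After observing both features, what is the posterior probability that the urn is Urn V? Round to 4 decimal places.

Prior × likelihood for each hypothesis:
  Urn V: 0.06 × 0.07 × 0.18 = 0.000756
  Urn IV: 0.36 × 0.112 × 0.215 = 0.0086688
  Urn II: 0.58 × 0.44 × 0.07 = 0.017864
Normalizing constant = 0.0272888.
P(Urn V | evidence) = 0.000756 / 0.0272888 ≈ 0.0277.

0.0277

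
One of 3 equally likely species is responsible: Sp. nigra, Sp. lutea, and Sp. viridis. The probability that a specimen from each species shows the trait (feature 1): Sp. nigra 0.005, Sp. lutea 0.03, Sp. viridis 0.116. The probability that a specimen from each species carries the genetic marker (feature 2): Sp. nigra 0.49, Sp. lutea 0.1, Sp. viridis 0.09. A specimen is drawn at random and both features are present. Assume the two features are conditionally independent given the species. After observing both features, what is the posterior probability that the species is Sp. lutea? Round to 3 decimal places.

0.189

With a uniform prior (1/3 each), posterior ∝ likelihood:
  Sp. nigra: 0.005 × 0.49 = 0.00245
  Sp. lutea: 0.03 × 0.1 = 0.003
  Sp. viridis: 0.116 × 0.09 = 0.01044
Normalizing constant = 0.01589.
P(Sp. lutea | evidence) = 0.003 / 0.01589 ≈ 0.189.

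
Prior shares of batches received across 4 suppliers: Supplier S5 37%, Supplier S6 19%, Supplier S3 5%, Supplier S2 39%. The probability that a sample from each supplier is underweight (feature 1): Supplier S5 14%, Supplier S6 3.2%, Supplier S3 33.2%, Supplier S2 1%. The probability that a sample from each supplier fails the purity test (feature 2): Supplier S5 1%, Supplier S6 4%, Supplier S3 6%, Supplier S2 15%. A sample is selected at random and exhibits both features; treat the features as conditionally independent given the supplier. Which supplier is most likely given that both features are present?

Unnormalized posteriors (prior × likelihood):
  Supplier S5: 0.37 × 0.14 × 0.01 = 0.000518
  Supplier S6: 0.19 × 0.032 × 0.04 = 0.0002432
  Supplier S3: 0.05 × 0.332 × 0.06 = 0.000996
  Supplier S2: 0.39 × 0.01 × 0.15 = 0.000585
Normalizing constant = 0.0023422.
Largest term belongs to Supplier S3, so Supplier S3 is most probable.

Supplier S3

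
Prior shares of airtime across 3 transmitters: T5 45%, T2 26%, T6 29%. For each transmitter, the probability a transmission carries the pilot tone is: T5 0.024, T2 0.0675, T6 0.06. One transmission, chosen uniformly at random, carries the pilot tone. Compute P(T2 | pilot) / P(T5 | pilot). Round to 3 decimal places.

1.625

Unnormalized posteriors (prior × likelihood):
  T5: 0.45 × 0.024 = 0.0108
  T2: 0.26 × 0.0675 = 0.01755
  T6: 0.29 × 0.06 = 0.0174
Sum = 0.04575.
The ratio is 0.01755 / 0.0108 (the normalizer cancels) = 1.625.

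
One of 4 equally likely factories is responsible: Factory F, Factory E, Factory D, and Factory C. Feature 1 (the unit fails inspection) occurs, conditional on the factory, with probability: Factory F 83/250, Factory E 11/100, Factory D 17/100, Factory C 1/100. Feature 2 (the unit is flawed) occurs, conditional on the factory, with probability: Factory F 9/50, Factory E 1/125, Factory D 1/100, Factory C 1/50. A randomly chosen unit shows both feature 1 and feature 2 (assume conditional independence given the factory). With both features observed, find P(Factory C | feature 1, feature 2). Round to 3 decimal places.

Since the prior is uniform, the posterior is proportional to the likelihood:
  Factory F: 0.332 × 0.18 = 0.05976
  Factory E: 0.11 × 0.008 = 0.00088
  Factory D: 0.17 × 0.01 = 0.0017
  Factory C: 0.01 × 0.02 = 0.0002
Total = 0.06254.
P(Factory C | evidence) = 0.0002 / 0.06254 ≈ 0.003.

0.003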